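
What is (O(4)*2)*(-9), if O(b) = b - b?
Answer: 0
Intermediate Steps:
O(b) = 0
(O(4)*2)*(-9) = (0*2)*(-9) = 0*(-9) = 0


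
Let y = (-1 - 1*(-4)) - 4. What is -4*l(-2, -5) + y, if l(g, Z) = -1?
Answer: 3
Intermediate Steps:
y = -1 (y = (-1 + 4) - 4 = 3 - 4 = -1)
-4*l(-2, -5) + y = -4*(-1) - 1 = 4 - 1 = 3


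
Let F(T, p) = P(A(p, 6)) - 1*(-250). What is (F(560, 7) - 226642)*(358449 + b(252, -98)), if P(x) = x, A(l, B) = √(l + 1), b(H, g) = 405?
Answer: -81241674768 + 717708*√2 ≈ -8.1241e+10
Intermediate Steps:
A(l, B) = √(1 + l)
F(T, p) = 250 + √(1 + p) (F(T, p) = √(1 + p) - 1*(-250) = √(1 + p) + 250 = 250 + √(1 + p))
(F(560, 7) - 226642)*(358449 + b(252, -98)) = ((250 + √(1 + 7)) - 226642)*(358449 + 405) = ((250 + √8) - 226642)*358854 = ((250 + 2*√2) - 226642)*358854 = (-226392 + 2*√2)*358854 = -81241674768 + 717708*√2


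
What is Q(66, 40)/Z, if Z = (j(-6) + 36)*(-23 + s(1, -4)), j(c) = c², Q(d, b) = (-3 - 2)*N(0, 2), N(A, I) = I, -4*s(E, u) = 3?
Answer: 1/171 ≈ 0.0058480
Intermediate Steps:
s(E, u) = -¾ (s(E, u) = -¼*3 = -¾)
Q(d, b) = -10 (Q(d, b) = (-3 - 2)*2 = -5*2 = -10)
Z = -1710 (Z = ((-6)² + 36)*(-23 - ¾) = (36 + 36)*(-95/4) = 72*(-95/4) = -1710)
Q(66, 40)/Z = -10/(-1710) = -10*(-1/1710) = 1/171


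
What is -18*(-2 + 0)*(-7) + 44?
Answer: -208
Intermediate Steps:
-18*(-2 + 0)*(-7) + 44 = -(-36)*(-7) + 44 = -18*14 + 44 = -252 + 44 = -208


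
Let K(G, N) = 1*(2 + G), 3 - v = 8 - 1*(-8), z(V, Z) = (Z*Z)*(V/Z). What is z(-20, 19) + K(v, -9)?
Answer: -391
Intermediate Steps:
z(V, Z) = V*Z (z(V, Z) = Z²*(V/Z) = V*Z)
v = -13 (v = 3 - (8 - 1*(-8)) = 3 - (8 + 8) = 3 - 1*16 = 3 - 16 = -13)
K(G, N) = 2 + G
z(-20, 19) + K(v, -9) = -20*19 + (2 - 13) = -380 - 11 = -391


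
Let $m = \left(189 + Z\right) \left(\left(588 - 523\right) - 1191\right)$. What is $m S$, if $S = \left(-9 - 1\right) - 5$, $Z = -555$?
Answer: $-6181740$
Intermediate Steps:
$m = 412116$ ($m = \left(189 - 555\right) \left(\left(588 - 523\right) - 1191\right) = - 366 \left(65 - 1191\right) = \left(-366\right) \left(-1126\right) = 412116$)
$S = -15$ ($S = -10 + \left(\left(\left(-5 + 4\right) - 3\right) - 1\right) = -10 - 5 = -15$)
$m S = 412116 \left(-15\right) = -6181740$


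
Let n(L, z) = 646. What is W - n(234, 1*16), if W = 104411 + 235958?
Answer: 339723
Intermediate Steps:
W = 340369
W - n(234, 1*16) = 340369 - 1*646 = 340369 - 646 = 339723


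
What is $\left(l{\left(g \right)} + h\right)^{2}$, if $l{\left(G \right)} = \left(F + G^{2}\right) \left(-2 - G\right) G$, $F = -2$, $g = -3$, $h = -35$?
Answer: $3136$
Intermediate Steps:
$l{\left(G \right)} = G \left(-2 + G^{2}\right) \left(-2 - G\right)$ ($l{\left(G \right)} = \left(-2 + G^{2}\right) \left(-2 - G\right) G = \left(-2 + G^{2}\right) G \left(-2 - G\right) = G \left(-2 + G^{2}\right) \left(-2 - G\right)$)
$\left(l{\left(g \right)} + h\right)^{2} = \left(- 3 \left(4 - \left(-3\right)^{3} - 2 \left(-3\right)^{2} + 2 \left(-3\right)\right) - 35\right)^{2} = \left(- 3 \left(4 - -27 - 18 - 6\right) - 35\right)^{2} = \left(- 3 \left(4 + 27 - 18 - 6\right) - 35\right)^{2} = \left(\left(-3\right) 7 - 35\right)^{2} = \left(-21 - 35\right)^{2} = \left(-56\right)^{2} = 3136$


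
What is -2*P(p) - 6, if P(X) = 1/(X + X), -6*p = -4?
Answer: -15/2 ≈ -7.5000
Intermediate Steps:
p = 2/3 (p = -1/6*(-4) = 2/3 ≈ 0.66667)
P(X) = 1/(2*X)
-2*P(p) - 6 = -1/2/3 - 6 = -3/2 - 6 = -15/2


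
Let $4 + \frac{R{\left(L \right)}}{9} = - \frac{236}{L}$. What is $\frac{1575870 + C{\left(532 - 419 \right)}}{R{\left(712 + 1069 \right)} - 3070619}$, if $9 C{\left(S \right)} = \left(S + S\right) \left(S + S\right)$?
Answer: $- \frac{25350586586}{49219548111} \approx -0.51505$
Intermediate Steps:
$R{\left(L \right)} = -36 - \frac{2124}{L}$ ($R{\left(L \right)} = -36 + 9 \left(- \frac{236}{L}\right) = -36 - \frac{2124}{L}$)
$C{\left(S \right)} = \frac{4 S^{2}}{9}$ ($C{\left(S \right)} = \frac{\left(S + S\right) \left(S + S\right)}{9} = \frac{2 S 2 S}{9} = \frac{4 S^{2}}{9}$)
$\frac{1575870 + C{\left(532 - 419 \right)}}{R{\left(712 + 1069 \right)} - 3070619} = \frac{1575870 + \frac{4 \left(532 - 419\right)^{2}}{9}}{\left(-36 - \frac{2124}{712 + 1069}\right) - 3070619} = \frac{1575870 + \frac{4 \cdot 113^{2}}{9}}{\left(-36 - \frac{2124}{1781}\right) - 3070619} = \frac{1575870 + \frac{4}{9} \cdot 12769}{\left(-36 - \frac{2124}{1781}\right) - 3070619} = \frac{1575870 + \frac{51076}{9}}{\left(-36 - \frac{2124}{1781}\right) - 3070619} = \frac{14233906}{9 \left(- \frac{66240}{1781} - 3070619\right)} = \frac{14233906}{9 \left(- \frac{5468838679}{1781}\right)} = \frac{14233906}{9} \left(- \frac{1781}{5468838679}\right) = - \frac{25350586586}{49219548111}$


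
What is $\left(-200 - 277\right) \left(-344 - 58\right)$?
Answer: $191754$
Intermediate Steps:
$\left(-200 - 277\right) \left(-344 - 58\right) = - 477 \left(-344 - 58\right) = \left(-477\right) \left(-402\right) = 191754$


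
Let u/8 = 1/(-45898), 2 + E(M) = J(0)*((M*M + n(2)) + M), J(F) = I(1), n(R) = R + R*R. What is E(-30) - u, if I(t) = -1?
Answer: -20149218/22949 ≈ -878.00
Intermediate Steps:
n(R) = R + R**2
J(F) = -1
E(M) = -8 - M - M**2 (E(M) = -2 - ((M*M + 2*(1 + 2)) + M) = -2 - ((M**2 + 2*3) + M) = -2 - ((M**2 + 6) + M) = -2 - ((6 + M**2) + M) = -2 - (6 + M + M**2) = -2 + (-6 - M - M**2) = -8 - M - M**2)
u = -4/22949 (u = 8/(-45898) = 8*(-1/45898) = -4/22949 ≈ -0.00017430)
E(-30) - u = (-8 - 1*(-30) - 1*(-30)**2) - 1*(-4/22949) = (-8 + 30 - 1*900) + 4/22949 = (-8 + 30 - 900) + 4/22949 = -878 + 4/22949 = -20149218/22949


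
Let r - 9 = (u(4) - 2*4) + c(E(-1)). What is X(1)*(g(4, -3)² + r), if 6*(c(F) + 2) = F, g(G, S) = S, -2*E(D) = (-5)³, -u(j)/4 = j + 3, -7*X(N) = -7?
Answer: -115/12 ≈ -9.5833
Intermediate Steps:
X(N) = 1 (X(N) = -⅐*(-7) = 1)
u(j) = -12 - 4*j (u(j) = -4*(j + 3) = -4*(3 + j) = -12 - 4*j)
E(D) = 125/2 (E(D) = -½*(-5)³ = -½*(-125) = 125/2)
c(F) = -2 + F/6
r = -223/12 (r = 9 + (((-12 - 4*4) - 2*4) + (-2 + (⅙)*(125/2))) = 9 + (((-12 - 16) - 8) + (-2 + 125/12)) = 9 + ((-28 - 8) + 101/12) = 9 + (-36 + 101/12) = 9 - 331/12 = -223/12 ≈ -18.583)
X(1)*(g(4, -3)² + r) = 1*((-3)² - 223/12) = 1*(9 - 223/12) = 1*(-115/12) = -115/12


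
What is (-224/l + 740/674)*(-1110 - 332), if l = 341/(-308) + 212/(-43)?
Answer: -134938152244/2449653 ≈ -55085.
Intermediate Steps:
l = -7269/1204 (l = 341*(-1/308) + 212*(-1/43) = -31/28 - 212/43 = -7269/1204 ≈ -6.0374)
(-224/l + 740/674)*(-1110 - 332) = (-224/(-7269/1204) + 740/674)*(-1110 - 332) = (-224*(-1204/7269) + 740*(1/674))*(-1442) = (269696/7269 + 370/337)*(-1442) = (93577082/2449653)*(-1442) = -134938152244/2449653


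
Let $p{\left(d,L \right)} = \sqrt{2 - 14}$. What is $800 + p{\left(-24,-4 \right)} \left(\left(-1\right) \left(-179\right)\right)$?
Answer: $800 + 358 i \sqrt{3} \approx 800.0 + 620.07 i$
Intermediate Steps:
$p{\left(d,L \right)} = 2 i \sqrt{3}$ ($p{\left(d,L \right)} = \sqrt{-12} = 2 i \sqrt{3}$)
$800 + p{\left(-24,-4 \right)} \left(\left(-1\right) \left(-179\right)\right) = 800 + 2 i \sqrt{3} \left(\left(-1\right) \left(-179\right)\right) = 800 + 2 i \sqrt{3} \cdot 179 = 800 + 358 i \sqrt{3}$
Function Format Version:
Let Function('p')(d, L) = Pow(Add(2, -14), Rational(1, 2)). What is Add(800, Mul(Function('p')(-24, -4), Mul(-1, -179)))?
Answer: Add(800, Mul(358, I, Pow(3, Rational(1, 2)))) ≈ Add(800.00, Mul(620.07, I))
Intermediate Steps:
Function('p')(d, L) = Mul(2, I, Pow(3, Rational(1, 2))) (Function('p')(d, L) = Pow(-12, Rational(1, 2)) = Mul(2, I, Pow(3, Rational(1, 2))))
Add(800, Mul(Function('p')(-24, -4), Mul(-1, -179))) = Add(800, Mul(Mul(2, I, Pow(3, Rational(1, 2))), Mul(-1, -179))) = Add(800, Mul(Mul(2, I, Pow(3, Rational(1, 2))), 179)) = Add(800, Mul(358, I, Pow(3, Rational(1, 2))))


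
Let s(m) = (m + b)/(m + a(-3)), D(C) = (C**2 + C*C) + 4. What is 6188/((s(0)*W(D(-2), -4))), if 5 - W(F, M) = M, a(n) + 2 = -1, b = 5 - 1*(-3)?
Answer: -1547/6 ≈ -257.83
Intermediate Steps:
b = 8 (b = 5 + 3 = 8)
a(n) = -3 (a(n) = -2 - 1 = -3)
D(C) = 4 + 2*C**2 (D(C) = (C**2 + C**2) + 4 = 2*C**2 + 4 = 4 + 2*C**2)
s(m) = (8 + m)/(-3 + m) (s(m) = (m + 8)/(m - 3) = (8 + m)/(-3 + m))
W(F, M) = 5 - M
6188/((s(0)*W(D(-2), -4))) = 6188/((((8 + 0)/(-3 + 0))*(5 - 1*(-4)))) = 6188/(((8/(-3))*(5 + 4))) = 6188/((-1/3*8*9)) = 6188/((-8/3*9)) = 6188/(-24) = 6188*(-1/24) = -1547/6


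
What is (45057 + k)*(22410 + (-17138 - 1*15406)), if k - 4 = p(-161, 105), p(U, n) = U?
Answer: -455016600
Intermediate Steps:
k = -157 (k = 4 - 161 = -157)
(45057 + k)*(22410 + (-17138 - 1*15406)) = (45057 - 157)*(22410 + (-17138 - 1*15406)) = 44900*(22410 + (-17138 - 15406)) = 44900*(22410 - 32544) = 44900*(-10134) = -455016600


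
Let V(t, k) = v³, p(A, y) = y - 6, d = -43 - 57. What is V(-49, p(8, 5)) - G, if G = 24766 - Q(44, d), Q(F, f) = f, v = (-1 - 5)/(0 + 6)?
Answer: -24867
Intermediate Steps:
d = -100
v = -1 (v = -6/6 = -6*⅙ = -1)
p(A, y) = -6 + y
V(t, k) = -1 (V(t, k) = (-1)³ = -1)
G = 24866 (G = 24766 - 1*(-100) = 24766 + 100 = 24866)
V(-49, p(8, 5)) - G = -1 - 1*24866 = -1 - 24866 = -24867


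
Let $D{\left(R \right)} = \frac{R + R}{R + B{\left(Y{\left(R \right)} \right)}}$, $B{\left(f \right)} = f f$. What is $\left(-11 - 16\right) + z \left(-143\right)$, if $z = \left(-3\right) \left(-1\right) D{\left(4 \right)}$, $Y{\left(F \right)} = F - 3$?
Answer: $- \frac{3567}{5} \approx -713.4$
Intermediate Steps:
$Y{\left(F \right)} = -3 + F$
$B{\left(f \right)} = f^{2}$
$D{\left(R \right)} = \frac{2 R}{R + \left(-3 + R\right)^{2}}$ ($D{\left(R \right)} = \frac{R + R}{R + \left(-3 + R\right)^{2}} = \frac{2 R}{R + \left(-3 + R\right)^{2}}$)
$z = \frac{24}{5}$ ($z = \left(-3\right) \left(-1\right) 2 \cdot 4 \frac{1}{4 + \left(-3 + 4\right)^{2}} = 3 \cdot 2 \cdot 4 \frac{1}{4 + 1^{2}} = 3 \cdot 2 \cdot 4 \frac{1}{4 + 1} = 3 \cdot 2 \cdot 4 \cdot \frac{1}{5} = 3 \cdot \frac{8}{5} = \frac{24}{5} \approx 4.8$)
$\left(-11 - 16\right) + z \left(-143\right) = \left(-11 - 16\right) + \frac{24}{5} \left(-143\right) = -27 - \frac{3432}{5} = - \frac{3567}{5}$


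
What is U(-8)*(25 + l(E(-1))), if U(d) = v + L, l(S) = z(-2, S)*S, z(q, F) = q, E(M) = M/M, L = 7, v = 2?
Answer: 207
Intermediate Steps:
E(M) = 1
l(S) = -2*S
U(d) = 9 (U(d) = 2 + 7 = 9)
U(-8)*(25 + l(E(-1))) = 9*(25 - 2*1) = 9*(25 - 2) = 9*23 = 207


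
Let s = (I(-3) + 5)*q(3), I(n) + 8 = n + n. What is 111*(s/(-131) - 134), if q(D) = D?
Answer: -1945497/131 ≈ -14851.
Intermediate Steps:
I(n) = -8 + 2*n (I(n) = -8 + (n + n) = -8 + 2*n)
s = -27 (s = ((-8 + 2*(-3)) + 5)*3 = ((-8 - 6) + 5)*3 = (-14 + 5)*3 = -9*3 = -27)
111*(s/(-131) - 134) = 111*(-27/(-131) - 134) = 111*(-27*(-1/131) - 134) = 111*(27/131 - 134) = 111*(-17527/131) = -1945497/131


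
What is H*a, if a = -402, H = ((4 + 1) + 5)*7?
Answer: -28140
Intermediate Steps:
H = 70 (H = (5 + 5)*7 = 10*7 = 70)
H*a = 70*(-402) = -28140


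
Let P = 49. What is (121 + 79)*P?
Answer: 9800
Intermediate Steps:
(121 + 79)*P = (121 + 79)*49 = 200*49 = 9800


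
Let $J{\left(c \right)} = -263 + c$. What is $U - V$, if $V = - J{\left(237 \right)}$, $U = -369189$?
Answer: $-369215$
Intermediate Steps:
$V = 26$ ($V = - (-263 + 237) = \left(-1\right) \left(-26\right) = 26$)
$U - V = -369189 - 26 = -369215$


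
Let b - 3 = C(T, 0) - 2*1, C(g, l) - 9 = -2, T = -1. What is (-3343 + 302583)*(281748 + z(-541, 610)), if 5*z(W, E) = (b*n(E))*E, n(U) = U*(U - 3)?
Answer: 108224714796320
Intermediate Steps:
C(g, l) = 7 (C(g, l) = 9 - 2 = 7)
n(U) = U*(-3 + U)
b = 8 (b = 3 + (7 - 2*1) = 3 + (7 - 2) = 3 + 5 = 8)
z(W, E) = 8*E²*(-3 + E)/5 (z(W, E) = ((8*(E*(-3 + E)))*E)/5 = ((8*E*(-3 + E))*E)/5 = (8*E²*(-3 + E))/5 = 8*E²*(-3 + E)/5)
(-3343 + 302583)*(281748 + z(-541, 610)) = (-3343 + 302583)*(281748 + (8/5)*610²*(-3 + 610)) = 299240*(281748 + (8/5)*372100*607) = 299240*(281748 + 361383520) = 299240*361665268 = 108224714796320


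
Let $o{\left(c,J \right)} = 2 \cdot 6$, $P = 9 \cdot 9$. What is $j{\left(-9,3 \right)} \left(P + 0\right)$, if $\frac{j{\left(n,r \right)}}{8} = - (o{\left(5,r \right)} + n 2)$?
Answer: $3888$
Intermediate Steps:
$P = 81$
$o{\left(c,J \right)} = 12$
$j{\left(n,r \right)} = -96 - 16 n$ ($j{\left(n,r \right)} = 8 \left(- (12 + n 2)\right) = 8 \left(- (12 + 2 n)\right) = 8 \left(-12 - 2 n\right) = -96 - 16 n$)
$j{\left(-9,3 \right)} \left(P + 0\right) = \left(-96 - -144\right) \left(81 + 0\right) = \left(-96 + 144\right) 81 = 48 \cdot 81 = 3888$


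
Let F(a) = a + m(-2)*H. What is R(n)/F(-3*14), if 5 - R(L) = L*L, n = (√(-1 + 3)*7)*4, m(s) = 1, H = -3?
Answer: 521/15 ≈ 34.733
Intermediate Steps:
F(a) = -3 + a (F(a) = a + 1*(-3) = a - 3 = -3 + a)
n = 28*√2 (n = (√2*7)*4 = (7*√2)*4 = 28*√2 ≈ 39.598)
R(L) = 5 - L² (R(L) = 5 - L*L = 5 - L²)
R(n)/F(-3*14) = (5 - (28*√2)²)/(-3 - 3*14) = (5 - 1*1568)/(-3 - 42) = (5 - 1568)/(-45) = -1563*(-1/45) = 521/15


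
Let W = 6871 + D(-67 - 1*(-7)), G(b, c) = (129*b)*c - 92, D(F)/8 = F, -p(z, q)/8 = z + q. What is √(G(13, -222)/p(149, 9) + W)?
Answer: √667598190/316 ≈ 81.766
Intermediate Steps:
p(z, q) = -8*q - 8*z (p(z, q) = -8*(z + q) = -8*(q + z) = -8*q - 8*z)
D(F) = 8*F
G(b, c) = -92 + 129*b*c (G(b, c) = 129*b*c - 92 = -92 + 129*b*c)
W = 6391 (W = 6871 + 8*(-67 - 1*(-7)) = 6871 + 8*(-67 + 7) = 6871 + 8*(-60) = 6871 - 480 = 6391)
√(G(13, -222)/p(149, 9) + W) = √((-92 + 129*13*(-222))/(-8*9 - 8*149) + 6391) = √((-92 - 372294)/(-72 - 1192) + 6391) = √(-372386/(-1264) + 6391) = √(-372386*(-1/1264) + 6391) = √(186193/632 + 6391) = √(4225305/632) = √667598190/316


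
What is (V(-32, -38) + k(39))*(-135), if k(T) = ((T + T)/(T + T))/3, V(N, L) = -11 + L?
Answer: 6570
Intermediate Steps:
k(T) = ⅓ (k(T) = ((2*T)/((2*T)))*(⅓) = ((2*T)*(1/(2*T)))*(⅓) = 1*(⅓) = ⅓)
(V(-32, -38) + k(39))*(-135) = ((-11 - 38) + ⅓)*(-135) = (-49 + ⅓)*(-135) = -146/3*(-135) = 6570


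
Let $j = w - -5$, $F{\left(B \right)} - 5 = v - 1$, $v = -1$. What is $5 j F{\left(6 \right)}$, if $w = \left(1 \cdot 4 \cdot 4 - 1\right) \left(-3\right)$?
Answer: $-600$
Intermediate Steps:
$F{\left(B \right)} = 3$ ($F{\left(B \right)} = 5 - 2 = 3$)
$w = -45$ ($w = \left(4 \cdot 4 - 1\right) \left(-3\right) = \left(16 - 1\right) \left(-3\right) = 15 \left(-3\right) = -45$)
$j = -40$ ($j = -45 - -5 = -45 + 5 = -40$)
$5 j F{\left(6 \right)} = 5 \left(-40\right) 3 = \left(-200\right) 3 = -600$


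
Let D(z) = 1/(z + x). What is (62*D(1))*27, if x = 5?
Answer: 279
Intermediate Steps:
D(z) = 1/(5 + z) (D(z) = 1/(z + 5) = 1/(5 + z))
(62*D(1))*27 = (62/(5 + 1))*27 = (62/6)*27 = (62*(⅙))*27 = (31/3)*27 = 279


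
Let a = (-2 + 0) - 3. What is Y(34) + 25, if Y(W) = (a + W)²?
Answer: 866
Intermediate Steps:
a = -5 (a = -2 - 3 = -5)
Y(W) = (-5 + W)²
Y(34) + 25 = (-5 + 34)² + 25 = 29² + 25 = 841 + 25 = 866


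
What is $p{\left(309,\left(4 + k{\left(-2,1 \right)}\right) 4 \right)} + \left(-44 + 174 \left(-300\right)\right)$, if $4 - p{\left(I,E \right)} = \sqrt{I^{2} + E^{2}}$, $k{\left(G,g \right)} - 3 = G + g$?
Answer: $-52240 - 3 \sqrt{10673} \approx -52550.0$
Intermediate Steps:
$k{\left(G,g \right)} = 3 + G + g$ ($k{\left(G,g \right)} = 3 + \left(G + g\right) = 3 + G + g$)
$p{\left(I,E \right)} = 4 - \sqrt{E^{2} + I^{2}}$ ($p{\left(I,E \right)} = 4 - \sqrt{I^{2} + E^{2}} = 4 - \sqrt{E^{2} + I^{2}}$)
$p{\left(309,\left(4 + k{\left(-2,1 \right)}\right) 4 \right)} + \left(-44 + 174 \left(-300\right)\right) = \left(4 - \sqrt{\left(\left(4 + \left(3 - 2 + 1\right)\right) 4\right)^{2} + 309^{2}}\right) + \left(-44 + 174 \left(-300\right)\right) = \left(4 - \sqrt{\left(\left(4 + 2\right) 4\right)^{2} + 95481}\right) - 52244 = \left(4 - \sqrt{\left(6 \cdot 4\right)^{2} + 95481}\right) - 52244 = \left(4 - \sqrt{24^{2} + 95481}\right) - 52244 = \left(4 - \sqrt{576 + 95481}\right) - 52244 = \left(4 - \sqrt{96057}\right) - 52244 = \left(4 - 3 \sqrt{10673}\right) - 52244 = -52240 - 3 \sqrt{10673}$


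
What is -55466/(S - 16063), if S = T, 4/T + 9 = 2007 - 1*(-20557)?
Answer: 1251035630/362300961 ≈ 3.4530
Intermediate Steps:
T = 4/22555 (T = 4/(-9 + (2007 - 1*(-20557))) = 4/(-9 + (2007 + 20557)) = 4/(-9 + 22564) = 4/22555 ≈ 0.00017734)
S = 4/22555 ≈ 0.00017734
-55466/(S - 16063) = -55466/(4/22555 - 16063) = -55466/(-362300961/22555) = -55466*(-22555/362300961) = 1251035630/362300961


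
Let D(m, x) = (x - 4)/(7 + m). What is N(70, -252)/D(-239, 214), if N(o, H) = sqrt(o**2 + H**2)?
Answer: -232*sqrt(349)/15 ≈ -288.94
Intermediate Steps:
N(o, H) = sqrt(H**2 + o**2)
D(m, x) = (-4 + x)/(7 + m)
N(70, -252)/D(-239, 214) = sqrt((-252)**2 + 70**2)/(((-4 + 214)/(7 - 239))) = sqrt(63504 + 4900)/((210/(-232))) = sqrt(68404)/((-1/232*210)) = (14*sqrt(349))/(-105/116) = (14*sqrt(349))*(-116/105) = -232*sqrt(349)/15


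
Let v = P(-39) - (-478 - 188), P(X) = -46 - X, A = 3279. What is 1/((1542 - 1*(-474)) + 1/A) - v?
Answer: -4356293156/6610465 ≈ -659.00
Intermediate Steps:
v = 659 (v = (-46 - 1*(-39)) - (-478 - 188) = (-46 + 39) - 1*(-666) = -7 + 666 = 659)
1/((1542 - 1*(-474)) + 1/A) - v = 1/((1542 - 1*(-474)) + 1/3279) - 1*659 = 1/((1542 + 474) + 1/3279) - 659 = 1/(2016 + 1/3279) - 659 = 1/(6610465/3279) - 659 = 3279/6610465 - 659 = -4356293156/6610465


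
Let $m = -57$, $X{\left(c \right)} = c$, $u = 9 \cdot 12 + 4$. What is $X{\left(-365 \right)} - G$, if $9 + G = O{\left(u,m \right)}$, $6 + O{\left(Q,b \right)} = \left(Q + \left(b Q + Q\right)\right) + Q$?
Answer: $5698$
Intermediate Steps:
$u = 112$ ($u = 108 + 4 = 112$)
$O{\left(Q,b \right)} = -6 + 3 Q + Q b$ ($O{\left(Q,b \right)} = -6 + \left(\left(Q + \left(b Q + Q\right)\right) + Q\right) = -6 + \left(\left(Q + \left(Q b + Q\right)\right) + Q\right) = -6 + \left(\left(Q + \left(Q + Q b\right)\right) + Q\right) = -6 + \left(\left(2 Q + Q b\right) + Q\right) = -6 + \left(3 Q + Q b\right) = -6 + 3 Q + Q b$)
$G = -6063$ ($G = -9 + \left(-6 + 3 \cdot 112 + 112 \left(-57\right)\right) = -9 - 6054 = -6063$)
$X{\left(-365 \right)} - G = -365 - -6063 = -365 + 6063 = 5698$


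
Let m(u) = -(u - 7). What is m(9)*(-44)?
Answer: 88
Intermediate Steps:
m(u) = 7 - u (m(u) = -(-7 + u) = 7 - u)
m(9)*(-44) = (7 - 1*9)*(-44) = (7 - 9)*(-44) = -2*(-44) = 88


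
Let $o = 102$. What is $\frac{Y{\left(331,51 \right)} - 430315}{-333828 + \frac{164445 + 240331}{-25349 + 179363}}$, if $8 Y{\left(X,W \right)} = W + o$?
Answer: $\frac{13951913451}{10823953856} \approx 1.289$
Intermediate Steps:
$Y{\left(X,W \right)} = \frac{51}{4} + \frac{W}{8}$ ($Y{\left(X,W \right)} = \frac{W + 102}{8} = \frac{102 + W}{8} = \frac{51}{4} + \frac{W}{8}$)
$\frac{Y{\left(331,51 \right)} - 430315}{-333828 + \frac{164445 + 240331}{-25349 + 179363}} = \frac{\left(\frac{51}{4} + \frac{1}{8} \cdot 51\right) - 430315}{-333828 + \frac{164445 + 240331}{-25349 + 179363}} = \frac{\left(\frac{51}{4} + \frac{51}{8}\right) - 430315}{-333828 + \frac{404776}{154014}} = \frac{\frac{153}{8} - 430315}{-333828 + 404776 \cdot \frac{1}{154014}} = - \frac{3442367}{8 \left(-333828 + \frac{10652}{4053}\right)} = - \frac{3442367}{8 \left(- \frac{1352994232}{4053}\right)} = \left(- \frac{3442367}{8}\right) \left(- \frac{4053}{1352994232}\right) = \frac{13951913451}{10823953856}$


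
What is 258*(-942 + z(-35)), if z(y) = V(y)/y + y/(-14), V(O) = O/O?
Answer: -8483943/35 ≈ -2.4240e+5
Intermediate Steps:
V(O) = 1
z(y) = 1/y - y/14 (z(y) = 1/y + y/(-14) = 1/y + y*(-1/14) = 1/y - y/14)
258*(-942 + z(-35)) = 258*(-942 + (1/(-35) - 1/14*(-35))) = 258*(-942 + (-1/35 + 5/2)) = 258*(-942 + 173/70) = 258*(-65767/70) = -8483943/35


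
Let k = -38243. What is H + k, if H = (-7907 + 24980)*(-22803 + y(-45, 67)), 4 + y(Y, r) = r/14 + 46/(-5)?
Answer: -3894975191/10 ≈ -3.8950e+8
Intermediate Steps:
y(Y, r) = -66/5 + r/14 (y(Y, r) = -4 + (r/14 + 46/(-5)) = -4 + (r*(1/14) + 46*(-1/5)) = -4 + (r/14 - 46/5) = -4 + (-46/5 + r/14) = -66/5 + r/14)
H = -3894592761/10 (H = (-7907 + 24980)*(-22803 + (-66/5 + (1/14)*67)) = 17073*(-22803 + (-66/5 + 67/14)) = 17073*(-22803 - 589/70) = 17073*(-1596799/70) = -3894592761/10 ≈ -3.8946e+8)
H + k = -3894592761/10 - 38243 = -3894975191/10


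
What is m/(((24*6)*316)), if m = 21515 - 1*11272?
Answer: 10243/45504 ≈ 0.22510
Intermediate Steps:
m = 10243 (m = 21515 - 11272 = 10243)
m/(((24*6)*316)) = 10243/(((24*6)*316)) = 10243/((144*316)) = 10243/45504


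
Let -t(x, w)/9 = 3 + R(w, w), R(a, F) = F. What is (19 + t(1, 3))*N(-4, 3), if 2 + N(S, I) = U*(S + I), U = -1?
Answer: 35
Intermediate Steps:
N(S, I) = -2 - I - S (N(S, I) = -2 - (S + I) = -2 - (I + S) = -2 + (-I - S) = -2 - I - S)
t(x, w) = -27 - 9*w (t(x, w) = -9*(3 + w) = -27 - 9*w)
(19 + t(1, 3))*N(-4, 3) = (19 + (-27 - 9*3))*(-2 - 1*3 - 1*(-4)) = (19 + (-27 - 27))*(-2 - 3 + 4) = (19 - 54)*(-1) = -35*(-1) = 35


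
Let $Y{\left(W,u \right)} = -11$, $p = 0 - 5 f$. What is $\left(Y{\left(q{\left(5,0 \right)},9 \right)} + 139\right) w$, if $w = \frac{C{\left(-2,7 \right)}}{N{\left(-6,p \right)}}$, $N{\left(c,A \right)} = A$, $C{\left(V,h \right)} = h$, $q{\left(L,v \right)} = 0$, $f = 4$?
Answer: $- \frac{224}{5} \approx -44.8$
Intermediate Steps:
$p = -20$ ($p = 0 - 20 = -20$)
$w = - \frac{7}{20}$ ($w = \frac{7}{-20} = 7 \left(- \frac{1}{20}\right) = - \frac{7}{20} \approx -0.35$)
$\left(Y{\left(q{\left(5,0 \right)},9 \right)} + 139\right) w = \left(-11 + 139\right) \left(- \frac{7}{20}\right) = 128 \left(- \frac{7}{20}\right) = - \frac{224}{5}$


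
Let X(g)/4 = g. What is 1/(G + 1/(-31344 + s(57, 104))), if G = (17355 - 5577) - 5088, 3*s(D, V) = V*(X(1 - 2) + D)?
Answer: 88520/592198797 ≈ 0.00014948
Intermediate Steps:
X(g) = 4*g
s(D, V) = V*(-4 + D)/3 (s(D, V) = (V*(4*(1 - 2) + D))/3 = (V*(4*(-1) + D))/3 = (V*(-4 + D))/3 = V*(-4 + D)/3)
G = 6690 (G = 11778 - 5088 = 6690)
1/(G + 1/(-31344 + s(57, 104))) = 1/(6690 + 1/(-31344 + (1/3)*104*(-4 + 57))) = 1/(6690 + 1/(-31344 + (1/3)*104*53)) = 1/(6690 + 1/(-31344 + 5512/3)) = 1/(6690 + 1/(-88520/3)) = 1/(6690 - 3/88520) = 1/(592198797/88520) = 88520/592198797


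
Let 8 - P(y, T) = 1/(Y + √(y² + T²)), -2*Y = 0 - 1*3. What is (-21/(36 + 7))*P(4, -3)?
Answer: -2142/559 ≈ -3.8318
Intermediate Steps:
Y = 3/2 (Y = -(0 - 1*3)/2 = -(0 - 3)/2 = -½*(-3) = 3/2 ≈ 1.5000)
P(y, T) = 8 - 1/(3/2 + √(T² + y²)) (P(y, T) = 8 - 1/(3/2 + √(y² + T²)) = 8 - 1/(3/2 + √(T² + y²)))
(-21/(36 + 7))*P(4, -3) = (-21/(36 + 7))*(2*(11 + 8*√((-3)² + 4²))/(3 + 2*√((-3)² + 4²))) = (-21/43)*(2*(11 + 8*√(9 + 16))/(3 + 2*√(9 + 16))) = (-21*1/43)*(2*(11 + 8*√25)/(3 + 2*√25)) = -42*(11 + 8*5)/(43*(3 + 2*5)) = -42*(11 + 40)/(43*(3 + 10)) = -42*51/(43*13) = -21/43*102/13 = -2142/559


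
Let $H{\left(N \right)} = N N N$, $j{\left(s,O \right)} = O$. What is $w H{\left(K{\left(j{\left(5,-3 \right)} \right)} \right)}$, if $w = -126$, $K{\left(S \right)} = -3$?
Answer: $3402$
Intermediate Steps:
$H{\left(N \right)} = N^{3}$ ($H{\left(N \right)} = N^{2} N = N^{3}$)
$w H{\left(K{\left(j{\left(5,-3 \right)} \right)} \right)} = - 126 \left(-3\right)^{3} = \left(-126\right) \left(-27\right) = 3402$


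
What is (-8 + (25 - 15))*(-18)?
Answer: -36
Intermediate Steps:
(-8 + (25 - 15))*(-18) = (-8 + 10)*(-18) = 2*(-18) = -36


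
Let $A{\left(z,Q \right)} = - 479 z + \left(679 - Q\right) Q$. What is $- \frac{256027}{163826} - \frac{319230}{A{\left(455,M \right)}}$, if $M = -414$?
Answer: $- \frac{119354360089}{109836650222} \approx -1.0867$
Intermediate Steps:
$A{\left(z,Q \right)} = - 479 z + Q \left(679 - Q\right)$
$- \frac{256027}{163826} - \frac{319230}{A{\left(455,M \right)}} = - \frac{256027}{163826} - \frac{319230}{- \left(-414\right)^{2} - 217945 + 679 \left(-414\right)} = \left(-256027\right) \frac{1}{163826} - \frac{319230}{\left(-1\right) 171396 - 217945 - 281106} = - \frac{256027}{163826} - \frac{319230}{-171396 - 217945 - 281106} = - \frac{256027}{163826} - \frac{319230}{-670447} = - \frac{256027}{163826} - - \frac{319230}{670447} = - \frac{256027}{163826} + \frac{319230}{670447} = - \frac{119354360089}{109836650222}$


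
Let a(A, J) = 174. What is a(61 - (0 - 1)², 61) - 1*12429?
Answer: -12255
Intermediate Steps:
a(61 - (0 - 1)², 61) - 1*12429 = 174 - 1*12429 = 174 - 12429 = -12255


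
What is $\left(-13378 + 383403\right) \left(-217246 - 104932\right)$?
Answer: $-119213914450$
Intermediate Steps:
$\left(-13378 + 383403\right) \left(-217246 - 104932\right) = 370025 \left(-322178\right) = -119213914450$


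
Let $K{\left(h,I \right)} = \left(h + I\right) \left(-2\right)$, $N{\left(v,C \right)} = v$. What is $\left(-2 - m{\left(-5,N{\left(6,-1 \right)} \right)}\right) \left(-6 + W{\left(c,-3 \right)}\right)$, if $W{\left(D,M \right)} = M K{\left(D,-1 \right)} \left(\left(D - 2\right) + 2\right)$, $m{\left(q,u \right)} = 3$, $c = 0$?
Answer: $30$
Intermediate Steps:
$K{\left(h,I \right)} = - 2 I - 2 h$ ($K{\left(h,I \right)} = \left(I + h\right) \left(-2\right) = - 2 I - 2 h$)
$W{\left(D,M \right)} = D M \left(2 - 2 D\right)$ ($W{\left(D,M \right)} = M \left(\left(-2\right) \left(-1\right) - 2 D\right) \left(\left(D - 2\right) + 2\right) = M \left(2 - 2 D\right) \left(\left(-2 + D\right) + 2\right) = M \left(2 - 2 D\right) D = D M \left(2 - 2 D\right)$)
$\left(-2 - m{\left(-5,N{\left(6,-1 \right)} \right)}\right) \left(-6 + W{\left(c,-3 \right)}\right) = \left(-2 - 3\right) \left(-6 + 2 \cdot 0 \left(-3\right) \left(1 - 0\right)\right) = \left(-2 - 3\right) \left(-6 + 2 \cdot 0 \left(-3\right) \left(1 + 0\right)\right) = - 5 \left(-6 + 2 \cdot 0 \left(-3\right) 1\right) = - 5 \left(-6 + 0\right) = \left(-5\right) \left(-6\right) = 30$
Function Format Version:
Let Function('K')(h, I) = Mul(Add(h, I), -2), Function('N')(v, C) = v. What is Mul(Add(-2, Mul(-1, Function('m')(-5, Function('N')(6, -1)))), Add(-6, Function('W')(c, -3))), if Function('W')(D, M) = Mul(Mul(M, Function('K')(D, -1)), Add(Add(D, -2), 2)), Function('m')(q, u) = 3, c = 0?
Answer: 30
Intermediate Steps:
Function('K')(h, I) = Add(Mul(-2, I), Mul(-2, h)) (Function('K')(h, I) = Mul(Add(I, h), -2) = Add(Mul(-2, I), Mul(-2, h)))
Function('W')(D, M) = Mul(D, M, Add(2, Mul(-2, D))) (Function('W')(D, M) = Mul(Mul(M, Add(Mul(-2, -1), Mul(-2, D))), Add(Add(D, -2), 2)) = Mul(Mul(M, Add(2, Mul(-2, D))), Add(Add(-2, D), 2)) = Mul(Mul(M, Add(2, Mul(-2, D))), D) = Mul(D, M, Add(2, Mul(-2, D))))
Mul(Add(-2, Mul(-1, Function('m')(-5, Function('N')(6, -1)))), Add(-6, Function('W')(c, -3))) = Mul(Add(-2, Mul(-1, 3)), Add(-6, Mul(2, 0, -3, Add(1, Mul(-1, 0))))) = Mul(Add(-2, -3), Add(-6, Mul(2, 0, -3, Add(1, 0)))) = Mul(-5, Add(-6, Mul(2, 0, -3, 1))) = Mul(-5, Add(-6, 0)) = Mul(-5, -6) = 30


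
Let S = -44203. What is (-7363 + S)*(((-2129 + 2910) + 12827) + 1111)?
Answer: -758999954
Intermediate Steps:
(-7363 + S)*(((-2129 + 2910) + 12827) + 1111) = (-7363 - 44203)*(((-2129 + 2910) + 12827) + 1111) = -51566*((781 + 12827) + 1111) = -51566*(13608 + 1111) = -51566*14719 = -758999954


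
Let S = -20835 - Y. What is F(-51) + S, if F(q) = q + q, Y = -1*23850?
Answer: 2913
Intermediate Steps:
Y = -23850
F(q) = 2*q
S = 3015 (S = -20835 - 1*(-23850) = -20835 + 23850 = 3015)
F(-51) + S = 2*(-51) + 3015 = -102 + 3015 = 2913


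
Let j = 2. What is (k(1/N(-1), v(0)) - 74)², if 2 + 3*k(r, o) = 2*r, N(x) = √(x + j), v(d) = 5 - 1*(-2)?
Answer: 5476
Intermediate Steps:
v(d) = 7 (v(d) = 5 + 2 = 7)
N(x) = √(2 + x) (N(x) = √(x + 2) = √(2 + x))
k(r, o) = -⅔ + 2*r/3 (k(r, o) = -⅔ + (2*r)/3 = -⅔ + 2*r/3)
(k(1/N(-1), v(0)) - 74)² = ((-⅔ + 2/(3*(√(2 - 1)))) - 74)² = ((-⅔ + 2/(3*(√1))) - 74)² = ((-⅔ + (⅔)/1) - 74)² = ((-⅔ + (⅔)*1) - 74)² = ((-⅔ + ⅔) - 74)² = (0 - 74)² = (-74)² = 5476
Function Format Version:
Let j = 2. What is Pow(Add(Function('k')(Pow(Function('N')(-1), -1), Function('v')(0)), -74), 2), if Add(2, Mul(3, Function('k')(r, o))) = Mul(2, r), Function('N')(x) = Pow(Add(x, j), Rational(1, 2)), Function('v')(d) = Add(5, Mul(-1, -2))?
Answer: 5476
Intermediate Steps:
Function('v')(d) = 7 (Function('v')(d) = Add(5, 2) = 7)
Function('N')(x) = Pow(Add(2, x), Rational(1, 2)) (Function('N')(x) = Pow(Add(x, 2), Rational(1, 2)) = Pow(Add(2, x), Rational(1, 2)))
Function('k')(r, o) = Add(Rational(-2, 3), Mul(Rational(2, 3), r)) (Function('k')(r, o) = Add(Rational(-2, 3), Mul(Rational(1, 3), Mul(2, r))) = Add(Rational(-2, 3), Mul(Rational(2, 3), r)))
Pow(Add(Function('k')(Pow(Function('N')(-1), -1), Function('v')(0)), -74), 2) = Pow(Add(Add(Rational(-2, 3), Mul(Rational(2, 3), Pow(Pow(Add(2, -1), Rational(1, 2)), -1))), -74), 2) = Pow(Add(Add(Rational(-2, 3), Mul(Rational(2, 3), Pow(Pow(1, Rational(1, 2)), -1))), -74), 2) = Pow(Add(Add(Rational(-2, 3), Mul(Rational(2, 3), Pow(1, -1))), -74), 2) = Pow(Add(Add(Rational(-2, 3), Mul(Rational(2, 3), 1)), -74), 2) = Pow(Add(Add(Rational(-2, 3), Rational(2, 3)), -74), 2) = Pow(Add(0, -74), 2) = Pow(-74, 2) = 5476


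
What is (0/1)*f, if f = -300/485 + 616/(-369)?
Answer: 0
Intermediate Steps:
f = -81892/35793 (f = -300*1/485 + 616*(-1/369) = -60/97 - 616/369 = -81892/35793 ≈ -2.2879)
(0/1)*f = (0/1)*(-81892/35793) = (0*1)*(-81892/35793) = 0*(-81892/35793) = 0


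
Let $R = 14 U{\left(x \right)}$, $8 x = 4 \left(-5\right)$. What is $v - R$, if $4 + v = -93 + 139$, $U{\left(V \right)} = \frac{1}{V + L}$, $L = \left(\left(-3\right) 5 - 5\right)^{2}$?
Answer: $\frac{33362}{795} \approx 41.965$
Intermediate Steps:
$x = - \frac{5}{2}$ ($x = \frac{4 \left(-5\right)}{8} = \frac{1}{8} \left(-20\right) = - \frac{5}{2} \approx -2.5$)
$L = 400$ ($L = \left(-15 - 5\right)^{2} = \left(-20\right)^{2} = 400$)
$U{\left(V \right)} = \frac{1}{400 + V}$ ($U{\left(V \right)} = \frac{1}{V + 400} = \frac{1}{400 + V}$)
$R = \frac{28}{795}$ ($R = \frac{14}{400 - \frac{5}{2}} = \frac{14}{\frac{795}{2}} = 14 \cdot \frac{2}{795} = \frac{28}{795} \approx 0.03522$)
$v = 42$ ($v = -4 + \left(-93 + 139\right) = -4 + 46 = 42$)
$v - R = 42 - \frac{28}{795} = \frac{33362}{795}$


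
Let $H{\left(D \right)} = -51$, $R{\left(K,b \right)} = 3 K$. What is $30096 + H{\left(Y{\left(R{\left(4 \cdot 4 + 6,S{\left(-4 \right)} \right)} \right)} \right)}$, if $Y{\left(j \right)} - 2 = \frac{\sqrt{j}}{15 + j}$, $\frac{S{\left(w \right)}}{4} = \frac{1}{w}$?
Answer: $30045$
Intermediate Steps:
$S{\left(w \right)} = \frac{4}{w}$
$Y{\left(j \right)} = 2 + \frac{\sqrt{j}}{15 + j}$
$30096 + H{\left(Y{\left(R{\left(4 \cdot 4 + 6,S{\left(-4 \right)} \right)} \right)} \right)} = 30096 - 51 = 30045$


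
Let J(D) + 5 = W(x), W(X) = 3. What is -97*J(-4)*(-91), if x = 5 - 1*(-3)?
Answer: -17654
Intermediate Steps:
x = 8 (x = 5 + 3 = 8)
J(D) = -2 (J(D) = -5 + 3 = -2)
-97*J(-4)*(-91) = -97*(-2)*(-91) = 194*(-91) = -17654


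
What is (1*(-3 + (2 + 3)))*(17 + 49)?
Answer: 132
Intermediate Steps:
(1*(-3 + (2 + 3)))*(17 + 49) = (1*(-3 + 5))*66 = (1*2)*66 = 2*66 = 132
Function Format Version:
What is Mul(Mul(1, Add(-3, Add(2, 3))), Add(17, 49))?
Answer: 132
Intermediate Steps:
Mul(Mul(1, Add(-3, Add(2, 3))), Add(17, 49)) = Mul(Mul(1, Add(-3, 5)), 66) = Mul(Mul(1, 2), 66) = Mul(2, 66) = 132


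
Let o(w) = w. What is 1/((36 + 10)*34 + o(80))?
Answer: 1/1644 ≈ 0.00060827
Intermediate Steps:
1/((36 + 10)*34 + o(80)) = 1/((36 + 10)*34 + 80) = 1/(46*34 + 80) = 1/(1564 + 80) = 1/1644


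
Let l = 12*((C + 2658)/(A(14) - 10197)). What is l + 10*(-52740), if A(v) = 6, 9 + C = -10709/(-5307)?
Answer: -120353919752/228201 ≈ -5.2740e+5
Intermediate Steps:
C = -37054/5307 (C = -9 - 10709/(-5307) = -9 - 10709*(-1/5307) = -9 + 10709/5307 = -37054/5307 ≈ -6.9821)
l = -712352/228201 (l = 12*((-37054/5307 + 2658)/(6 - 10197)) = 12*((14068952/5307)/(-10191)) = 12*((14068952/5307)*(-1/10191)) = 12*(-178088/684603) = -712352/228201 ≈ -3.1216)
l + 10*(-52740) = -712352/228201 + 10*(-52740) = -712352/228201 - 527400 = -120353919752/228201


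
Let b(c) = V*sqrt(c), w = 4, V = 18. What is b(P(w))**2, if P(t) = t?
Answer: 1296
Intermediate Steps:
b(c) = 18*sqrt(c)
b(P(w))**2 = (18*sqrt(4))**2 = (18*2)**2 = 36**2 = 1296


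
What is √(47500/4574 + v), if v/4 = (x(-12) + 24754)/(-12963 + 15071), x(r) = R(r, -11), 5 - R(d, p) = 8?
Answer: √83308964659963/1205249 ≈ 7.5730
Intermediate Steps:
R(d, p) = -3 (R(d, p) = 5 - 1*8 = 5 - 8 = -3)
x(r) = -3
v = 24751/527 (v = 4*((-3 + 24754)/(-12963 + 15071)) = 4*(24751/2108) = 24751/527 ≈ 46.966)
√(47500/4574 + v) = √(47500/4574 + 24751/527) = √(47500*(1/4574) + 24751/527) = √(23750/2287 + 24751/527) = √(69121787/1205249) = √83308964659963/1205249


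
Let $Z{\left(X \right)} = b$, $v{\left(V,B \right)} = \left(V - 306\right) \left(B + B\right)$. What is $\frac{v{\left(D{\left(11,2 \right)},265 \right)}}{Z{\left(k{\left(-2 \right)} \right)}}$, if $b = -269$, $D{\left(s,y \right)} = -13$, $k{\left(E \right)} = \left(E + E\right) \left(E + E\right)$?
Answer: $\frac{169070}{269} \approx 628.51$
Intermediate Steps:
$k{\left(E \right)} = 4 E^{2}$ ($k{\left(E \right)} = 2 E 2 E = 4 E^{2}$)
$v{\left(V,B \right)} = 2 B \left(-306 + V\right)$ ($v{\left(V,B \right)} = \left(V - 306\right) 2 B = \left(-306 + V\right) 2 B = 2 B \left(-306 + V\right)$)
$Z{\left(X \right)} = -269$
$\frac{v{\left(D{\left(11,2 \right)},265 \right)}}{Z{\left(k{\left(-2 \right)} \right)}} = \frac{2 \cdot 265 \left(-306 - 13\right)}{-269} = 2 \cdot 265 \left(-319\right) \left(- \frac{1}{269}\right) = \left(-169070\right) \left(- \frac{1}{269}\right) = \frac{169070}{269}$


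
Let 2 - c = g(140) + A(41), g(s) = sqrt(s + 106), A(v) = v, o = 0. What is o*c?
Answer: 0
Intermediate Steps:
g(s) = sqrt(106 + s)
c = -39 - sqrt(246) (c = 2 - (sqrt(106 + 140) + 41) = 2 - (sqrt(246) + 41) = 2 - (41 + sqrt(246)) = 2 + (-41 - sqrt(246)) = -39 - sqrt(246) ≈ -54.684)
o*c = 0*(-39 - sqrt(246)) = 0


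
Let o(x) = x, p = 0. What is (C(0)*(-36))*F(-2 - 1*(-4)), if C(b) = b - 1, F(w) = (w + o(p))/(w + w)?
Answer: 18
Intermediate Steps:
F(w) = ½ (F(w) = (w + 0)/(w + w) = w/((2*w)) = w*(1/(2*w)) = ½)
C(b) = -1 + b
(C(0)*(-36))*F(-2 - 1*(-4)) = ((-1 + 0)*(-36))*(½) = -1*(-36)*(½) = 36*(½) = 18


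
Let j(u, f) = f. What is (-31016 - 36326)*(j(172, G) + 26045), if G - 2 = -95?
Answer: -1747659584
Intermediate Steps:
G = -93 (G = 2 - 95 = -93)
(-31016 - 36326)*(j(172, G) + 26045) = (-31016 - 36326)*(-93 + 26045) = -67342*25952 = -1747659584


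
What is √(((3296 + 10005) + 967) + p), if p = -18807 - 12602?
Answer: I*√17141 ≈ 130.92*I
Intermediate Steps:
p = -31409
√(((3296 + 10005) + 967) + p) = √(((3296 + 10005) + 967) - 31409) = √((13301 + 967) - 31409) = √(14268 - 31409) = √(-17141) = I*√17141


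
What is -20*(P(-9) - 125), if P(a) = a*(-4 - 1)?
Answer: 1600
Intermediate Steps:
P(a) = -5*a (P(a) = a*(-5) = -5*a)
-20*(P(-9) - 125) = -20*(-5*(-9) - 125) = -20*(45 - 125) = -20*(-80) = 1600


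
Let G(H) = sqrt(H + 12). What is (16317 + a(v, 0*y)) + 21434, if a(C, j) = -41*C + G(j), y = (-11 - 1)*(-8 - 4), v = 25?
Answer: 36726 + 2*sqrt(3) ≈ 36729.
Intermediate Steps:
G(H) = sqrt(12 + H)
y = 144 (y = -12*(-12) = 144)
a(C, j) = sqrt(12 + j) - 41*C (a(C, j) = -41*C + sqrt(12 + j) = sqrt(12 + j) - 41*C)
(16317 + a(v, 0*y)) + 21434 = (16317 + (sqrt(12 + 0*144) - 41*25)) + 21434 = (16317 + (sqrt(12 + 0) - 1025)) + 21434 = (16317 + (sqrt(12) - 1025)) + 21434 = (16317 + (2*sqrt(3) - 1025)) + 21434 = (16317 + (-1025 + 2*sqrt(3))) + 21434 = (15292 + 2*sqrt(3)) + 21434 = 36726 + 2*sqrt(3)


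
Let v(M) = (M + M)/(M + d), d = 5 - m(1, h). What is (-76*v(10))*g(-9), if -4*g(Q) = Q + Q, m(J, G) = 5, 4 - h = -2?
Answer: -684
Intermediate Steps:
h = 6 (h = 4 - 1*(-2) = 4 + 2 = 6)
d = 0 (d = 5 - 1*5 = 5 - 5 = 0)
g(Q) = -Q/2 (g(Q) = -(Q + Q)/4 = -Q/2)
v(M) = 2 (v(M) = (M + M)/(M + 0) = (2*M)/M = 2)
(-76*v(10))*g(-9) = (-76*2)*(-½*(-9)) = -152*9/2 = -684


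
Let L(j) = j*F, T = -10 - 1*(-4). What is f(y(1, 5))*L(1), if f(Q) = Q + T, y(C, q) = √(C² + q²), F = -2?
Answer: 12 - 2*√26 ≈ 1.8020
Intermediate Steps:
T = -6 (T = -10 + 4 = -6)
L(j) = -2*j (L(j) = j*(-2) = -2*j)
f(Q) = -6 + Q (f(Q) = Q - 6 = -6 + Q)
f(y(1, 5))*L(1) = (-6 + √(1² + 5²))*(-2*1) = (-6 + √(1 + 25))*(-2) = (-6 + √26)*(-2) = 12 - 2*√26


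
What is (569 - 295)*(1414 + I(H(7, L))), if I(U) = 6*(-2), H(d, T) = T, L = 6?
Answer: 384148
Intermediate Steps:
I(U) = -12
(569 - 295)*(1414 + I(H(7, L))) = (569 - 295)*(1414 - 12) = 274*1402 = 384148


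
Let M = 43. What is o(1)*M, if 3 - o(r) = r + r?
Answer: 43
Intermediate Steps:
o(r) = 3 - 2*r (o(r) = 3 - (r + r) = 3 - 2*r)
o(1)*M = (3 - 2*1)*43 = (3 - 2)*43 = 1*43 = 43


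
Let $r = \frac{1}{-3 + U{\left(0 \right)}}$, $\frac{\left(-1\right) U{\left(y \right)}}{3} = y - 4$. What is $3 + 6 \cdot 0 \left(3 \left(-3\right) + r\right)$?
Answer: $3$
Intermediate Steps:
$U{\left(y \right)} = 12 - 3 y$ ($U{\left(y \right)} = - 3 \left(y - 4\right) = - 3 \left(-4 + y\right) = 12 - 3 y$)
$r = \frac{1}{9}$ ($r = \frac{1}{-3 + \left(12 - 0\right)} = \frac{1}{-3 + \left(12 + 0\right)} = \frac{1}{-3 + 12} = \frac{1}{9} \approx 0.11111$)
$3 + 6 \cdot 0 \left(3 \left(-3\right) + r\right) = 3 + 6 \cdot 0 \left(3 \left(-3\right) + \frac{1}{9}\right) = 3 + 0 \left(-9 + \frac{1}{9}\right) = 3 + 0 \left(- \frac{80}{9}\right) = 3 + 0 = 3$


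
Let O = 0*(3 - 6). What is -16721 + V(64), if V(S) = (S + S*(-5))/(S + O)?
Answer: -16725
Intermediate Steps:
O = 0 (O = 0*(-3) = 0)
V(S) = -4 (V(S) = (S + S*(-5))/(S + 0) = (S - 5*S)/S = (-4*S)/S = -4)
-16721 + V(64) = -16721 - 4 = -16725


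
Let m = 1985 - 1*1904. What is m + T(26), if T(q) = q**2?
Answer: 757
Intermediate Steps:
m = 81 (m = 1985 - 1904 = 81)
m + T(26) = 81 + 26**2 = 81 + 676 = 757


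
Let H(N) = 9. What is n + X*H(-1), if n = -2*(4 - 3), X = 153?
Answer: 1375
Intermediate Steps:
n = -2 (n = -2*1 = -2)
n + X*H(-1) = -2 + 153*9 = -2 + 1377 = 1375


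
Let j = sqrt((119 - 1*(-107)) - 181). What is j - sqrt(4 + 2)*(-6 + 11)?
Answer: -5*sqrt(6) + 3*sqrt(5) ≈ -5.5392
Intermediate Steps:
j = 3*sqrt(5) (j = sqrt((119 + 107) - 181) = sqrt(226 - 181) = sqrt(45) = 3*sqrt(5) ≈ 6.7082)
j - sqrt(4 + 2)*(-6 + 11) = 3*sqrt(5) - sqrt(4 + 2)*(-6 + 11) = 3*sqrt(5) - sqrt(6)*5 = 3*sqrt(5) - 5*sqrt(6) = -5*sqrt(6) + 3*sqrt(5)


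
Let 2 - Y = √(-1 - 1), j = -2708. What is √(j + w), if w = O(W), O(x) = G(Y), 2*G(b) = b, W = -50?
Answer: √(-10828 - 2*I*√2)/2 ≈ 0.0067953 - 52.029*I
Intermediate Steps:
Y = 2 - I*√2 (Y = 2 - √(-1 - 1) = 2 - √(-2) = 2 - I*√2 ≈ 2.0 - 1.4142*I)
G(b) = b/2
O(x) = 1 - I*√2/2 (O(x) = (2 - I*√2)/2 = 1 - I*√2/2)
w = 1 - I*√2/2 ≈ 1.0 - 0.70711*I
√(j + w) = √(-2708 + (1 - I*√2/2)) = √(-2707 - I*√2/2)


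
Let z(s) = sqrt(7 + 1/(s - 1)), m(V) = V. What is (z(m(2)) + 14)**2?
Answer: 204 + 56*sqrt(2) ≈ 283.20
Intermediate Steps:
z(s) = sqrt(7 + 1/(-1 + s))
(z(m(2)) + 14)**2 = (sqrt((-6 + 7*2)/(-1 + 2)) + 14)**2 = (sqrt((-6 + 14)/1) + 14)**2 = (sqrt(1*8) + 14)**2 = (sqrt(8) + 14)**2 = (2*sqrt(2) + 14)**2 = (14 + 2*sqrt(2))**2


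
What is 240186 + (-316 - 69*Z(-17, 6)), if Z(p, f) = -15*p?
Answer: 222275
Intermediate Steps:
240186 + (-316 - 69*Z(-17, 6)) = 240186 + (-316 - (-1035)*(-17)) = 240186 + (-316 - 69*255) = 240186 + (-316 - 17595) = 240186 - 17911 = 222275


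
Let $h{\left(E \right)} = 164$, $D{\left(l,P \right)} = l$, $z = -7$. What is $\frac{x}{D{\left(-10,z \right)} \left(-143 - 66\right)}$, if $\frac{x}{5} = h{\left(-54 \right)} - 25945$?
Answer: $- \frac{25781}{418} \approx -61.677$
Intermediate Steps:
$x = -128905$ ($x = 5 \left(164 - 25945\right) = 5 \left(-25781\right) = -128905$)
$\frac{x}{D{\left(-10,z \right)} \left(-143 - 66\right)} = - \frac{128905}{\left(-10\right) \left(-143 - 66\right)} = - \frac{128905}{\left(-10\right) \left(-209\right)} = - \frac{128905}{2090} = \left(-128905\right) \frac{1}{2090} = - \frac{25781}{418}$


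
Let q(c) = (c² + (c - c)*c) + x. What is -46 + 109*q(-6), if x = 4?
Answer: 4314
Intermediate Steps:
q(c) = 4 + c² (q(c) = (c² + (c - c)*c) + 4 = (c² + 0*c) + 4 = (c² + 0) + 4 = c² + 4 = 4 + c²)
-46 + 109*q(-6) = -46 + 109*(4 + (-6)²) = -46 + 109*(4 + 36) = -46 + 109*40 = -46 + 4360 = 4314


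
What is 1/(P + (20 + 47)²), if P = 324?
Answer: 1/4813 ≈ 0.00020777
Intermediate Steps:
1/(P + (20 + 47)²) = 1/(324 + (20 + 47)²) = 1/(324 + 67²) = 1/(324 + 4489) = 1/4813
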